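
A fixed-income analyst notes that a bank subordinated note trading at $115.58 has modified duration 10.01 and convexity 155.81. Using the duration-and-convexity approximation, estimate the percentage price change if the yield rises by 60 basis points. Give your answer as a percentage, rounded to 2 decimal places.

Duration effect: -D_mod·Δy = -10.01 × (+0.006) = -0.060060
Convexity effect: ½·C·(Δy)² = 0.5 × 155.81 × (0.006)² = +0.00280458
ΔP/P ≈ -0.060060 + 0.00280458 = -0.05725542
= -5.725542%.

-5.73%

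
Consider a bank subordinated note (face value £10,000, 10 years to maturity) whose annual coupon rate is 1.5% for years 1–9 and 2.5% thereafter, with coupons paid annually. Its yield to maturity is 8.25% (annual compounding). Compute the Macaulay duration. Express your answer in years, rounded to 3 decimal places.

9.080 years

Periodic yield y = 0.0825. Discount each cash flow and weight by its year:
  t   CF        PV=CF/(1+0.0825)^t    t·PV
  1       150.00       138.5681       138.5681
  2       150.00       128.0075       256.0150
  3       150.00       118.2517       354.7552
  4       150.00       109.2395       436.9579
  5       150.00       100.9141       504.5704
  6       150.00        93.2232       559.3390
  7       150.00        86.1184       602.8288
  8       150.00        79.5551       636.4408
  9       150.00        73.4920       661.4281
  10   10,250.00     4,639.2184    46,392.1837
  Σ                  5,566.5880    50,543.0869
Price P = Σ PV = 5,566.5880.
Macaulay duration = Σ(t·PV) / P = 50,543.0869 / 5,566.5880 = 9.07972 years.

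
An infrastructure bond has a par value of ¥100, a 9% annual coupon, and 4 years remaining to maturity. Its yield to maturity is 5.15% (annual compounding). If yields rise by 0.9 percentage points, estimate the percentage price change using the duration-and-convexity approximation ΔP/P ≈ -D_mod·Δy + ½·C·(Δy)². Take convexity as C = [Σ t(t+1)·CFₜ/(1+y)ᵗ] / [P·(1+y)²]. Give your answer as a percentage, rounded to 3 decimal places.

With y = 0.0515:
  t   CF        PV=CF/(1+0.0515)^t    t·PV        t(t+1)·PV
  1         9.00         8.5592         8.5592          17.1184
  2         9.00         8.1400        16.2800          48.8399
  3         9.00         7.7413        23.2239          92.8958
  4       109.00        89.1640       356.6559       1,783.2794
  Σ                    113.6045       404.7190       1,942.1335
P = 113.6045; D_Mac = 3.56253 yrs; D_mod = 3.38804 yrs; C = 15.46198.
Duration effect: -3.38804 × (+0.009) = -0.030492
Convexity effect: 0.5 × 15.46198 × (0.009)² = +0.0006262
ΔP/P ≈ -0.030492 + 0.0006262 = -0.029866 = -2.9866%.

-2.987%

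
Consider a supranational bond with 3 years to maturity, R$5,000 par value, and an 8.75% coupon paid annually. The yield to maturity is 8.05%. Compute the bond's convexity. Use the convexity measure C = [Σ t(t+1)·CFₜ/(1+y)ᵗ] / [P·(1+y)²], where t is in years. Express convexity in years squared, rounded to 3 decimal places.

9.219

With y = 0.0805:
  t   CF        PV=CF/(1+0.0805)^t    t·PV        t(t+1)·PV
  1       437.50       404.9051       404.9051         809.8103
  2       437.50       374.7387       749.4773       2,248.4320
  3     5,437.50     4,310.4733    12,931.4198      51,725.6792
  Σ                  5,090.1171    14,085.8023      54,783.9216
P = 5,090.1171.
Convexity = Σ t(t+1)·PV / [P·(1+y)²] = 54,783.9216 / (5,090.1171 × 1.167480) = 9.21883.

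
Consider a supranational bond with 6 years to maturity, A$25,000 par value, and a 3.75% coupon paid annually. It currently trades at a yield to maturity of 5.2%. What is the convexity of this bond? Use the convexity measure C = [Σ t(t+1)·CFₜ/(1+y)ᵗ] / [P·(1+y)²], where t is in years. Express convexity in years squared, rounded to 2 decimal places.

33.43

With y = 0.052:
  t   CF        PV=CF/(1+0.052)^t    t·PV        t(t+1)·PV
  1       937.50       891.1597       891.1597       1,782.3194
  2       937.50       847.1100     1,694.2200       5,082.6599
  3       937.50       805.2376     2,415.7129       9,662.8514
  4       937.50       765.4350     3,061.7400      15,308.7000
  5       937.50       727.5998     3,637.9991      21,827.9943
  6    25,937.50    19,135.2295   114,811.3769     803,679.6386
  Σ                 23,171.7716   126,512.2085     857,344.1637
P = 23,171.7716.
Convexity = Σ t(t+1)·PV / [P·(1+y)²] = 857,344.1637 / (23,171.7716 × 1.106704) = 33.43216.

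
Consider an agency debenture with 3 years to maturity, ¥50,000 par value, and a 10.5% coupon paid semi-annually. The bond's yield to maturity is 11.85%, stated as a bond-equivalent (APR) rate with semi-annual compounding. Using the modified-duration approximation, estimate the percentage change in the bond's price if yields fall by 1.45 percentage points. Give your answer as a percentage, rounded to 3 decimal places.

Periodic yield y = 0.05925. Modified duration first:
  t   CF        PV=CF/(1+0.05925)^t    t·PV
  1     2,625.00     2,478.1685     2,478.1685
  2     2,625.00     2,339.5502     4,679.1003
  3     2,625.00     2,208.6855     6,626.0566
  4     2,625.00     2,085.1409     8,340.5638
  5     2,625.00     1,968.5069     9,842.5346
  6    52,625.00    37,256.4330   223,538.5982
  Σ                 48,336.4851   255,505.0221
P = 48,336.4851; D_Mac = 5.28597 half-year periods = 2.64298 yrs; D_mod = 2.64298/(1+0.05925) = 2.49515 yrs.
ΔP/P ≈ -D_mod · Δy = -2.49515 × (-0.0145) = +0.036180 = +3.6180%.

+3.618%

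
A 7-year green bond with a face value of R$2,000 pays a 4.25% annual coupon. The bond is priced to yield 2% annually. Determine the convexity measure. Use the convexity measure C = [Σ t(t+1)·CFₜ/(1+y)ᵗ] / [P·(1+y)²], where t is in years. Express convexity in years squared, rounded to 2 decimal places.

With y = 0.02:
  t   CF        PV=CF/(1+0.02)^t    t·PV        t(t+1)·PV
  1        85.00        83.3333        83.3333         166.6667
  2        85.00        81.6993       163.3987         490.1961
  3        85.00        80.0974       240.2922         961.1688
  4        85.00        78.5269       314.1074       1,570.5372
  5        85.00        76.9871       384.9356       2,309.6136
  6        85.00        75.4776       452.8654       3,170.0578
  7     2,085.00     1,815.1180    12,705.8258     101,646.6065
  Σ                  2,291.2396    14,344.7585     110,314.8466
P = 2,291.2396.
Convexity = Σ t(t+1)·PV / [P·(1+y)²] = 110,314.8466 / (2,291.2396 × 1.040400) = 46.27678.

46.28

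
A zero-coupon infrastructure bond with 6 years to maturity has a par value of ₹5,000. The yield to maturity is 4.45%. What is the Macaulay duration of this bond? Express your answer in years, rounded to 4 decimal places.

A zero-coupon bond has a single cash flow at maturity, so its Macaulay duration equals its maturity: 6 years.

6.0000 years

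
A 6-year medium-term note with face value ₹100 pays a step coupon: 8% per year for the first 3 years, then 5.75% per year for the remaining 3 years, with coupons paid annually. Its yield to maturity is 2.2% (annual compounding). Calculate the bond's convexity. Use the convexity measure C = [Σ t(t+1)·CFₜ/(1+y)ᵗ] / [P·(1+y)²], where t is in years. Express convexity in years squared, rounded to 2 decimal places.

32.69

With y = 0.022:
  t   CF        PV=CF/(1+0.022)^t    t·PV        t(t+1)·PV
  1         8.00         7.8278         7.8278          15.6556
  2         8.00         7.6593        15.3186          45.9557
  3         8.00         7.4944        22.4832          89.9329
  4         5.75         5.2707        21.0826         105.4130
  5         5.75         5.1572        25.7860         154.7158
  6       105.75        92.8058       556.8346       3,897.8425
  Σ                    126.2151       649.3328       4,309.5155
P = 126.2151.
Convexity = Σ t(t+1)·PV / [P·(1+y)²] = 4,309.5155 / (126.2151 × 1.044484) = 32.69003.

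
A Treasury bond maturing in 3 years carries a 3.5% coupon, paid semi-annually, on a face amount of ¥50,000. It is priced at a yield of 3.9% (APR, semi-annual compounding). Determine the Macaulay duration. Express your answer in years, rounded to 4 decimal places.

Periodic yield y = 0.0195. Discount each cash flow and weight by its period:
  t   CF        PV=CF/(1+0.0195)^t    t·PV
  1       875.00       858.2639       858.2639
  2       875.00       841.8478     1,683.6956
  3       875.00       825.7458     2,477.2373
  4       875.00       809.9517     3,239.8069
  5       875.00       794.4598     3,972.2988
  6    50,875.00    45,308.6416   271,851.8495
  Σ                 49,438.9105   284,083.1520
Price P = Σ PV = 49,438.9105.
Macaulay duration = Σ(t·PV) / P = 284,083.1520 / 49,438.9105 = 5.74615 half-year periods.
In years: 5.74615 / 2 = 2.87307 years.

2.8731 years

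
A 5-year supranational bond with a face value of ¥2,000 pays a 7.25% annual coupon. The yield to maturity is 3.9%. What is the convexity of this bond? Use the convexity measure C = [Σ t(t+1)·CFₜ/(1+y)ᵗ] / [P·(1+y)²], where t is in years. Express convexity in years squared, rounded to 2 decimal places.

With y = 0.039:
  t   CF        PV=CF/(1+0.039)^t    t·PV        t(t+1)·PV
  1       145.00       139.5573       139.5573         279.1145
  2       145.00       134.3188       268.6377         805.9130
  3       145.00       129.2770       387.8311       1,551.3243
  4       145.00       124.4245       497.6979       2,488.4895
  5     2,145.00     1,771.5343     8,857.6714      53,146.0282
  Σ                  2,299.1119    10,151.3953      58,270.8695
P = 2,299.1119.
Convexity = Σ t(t+1)·PV / [P·(1+y)²] = 58,270.8695 / (2,299.1119 × 1.079521) = 23.47796.

23.48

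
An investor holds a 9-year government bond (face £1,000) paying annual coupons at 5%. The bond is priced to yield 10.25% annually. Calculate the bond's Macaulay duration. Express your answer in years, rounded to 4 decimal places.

7.1109 years

Periodic yield y = 0.1025. Discount each cash flow and weight by its year:
  t   CF        PV=CF/(1+0.1025)^t    t·PV
  1        50.00        45.3515        45.3515
  2        50.00        41.1351        82.2702
  3        50.00        37.3108       111.9323
  4        50.00        33.8420       135.3679
  5        50.00        30.6957       153.4783
  6        50.00        27.8419       167.0512
  7        50.00        25.2534       176.7738
  8        50.00        22.9056       183.2446
  9     1,050.00       436.2967     3,926.6702
  Σ                    700.6325     4,982.1400
Price P = Σ PV = 700.6325.
Macaulay duration = Σ(t·PV) / P = 4,982.1400 / 700.6325 = 7.11092 years.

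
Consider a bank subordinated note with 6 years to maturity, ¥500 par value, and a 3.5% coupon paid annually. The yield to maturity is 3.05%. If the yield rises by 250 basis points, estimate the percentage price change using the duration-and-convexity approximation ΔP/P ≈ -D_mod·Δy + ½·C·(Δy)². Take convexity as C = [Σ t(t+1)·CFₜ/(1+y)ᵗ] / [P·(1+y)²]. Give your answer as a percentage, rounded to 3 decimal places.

-12.291%

With y = 0.0305:
  t   CF        PV=CF/(1+0.0305)^t    t·PV        t(t+1)·PV
  1        17.50        16.9820        16.9820          33.9641
  2        17.50        16.4794        32.9589          98.8766
  3        17.50        15.9917        47.9750         191.9001
  4        17.50        15.5184        62.0735         310.3674
  5        17.50        15.0591        75.2953         451.7720
  6       517.50       432.1379     2,592.8275      18,149.7926
  Σ                    512.1685     2,828.1123      19,236.6728
P = 512.1685; D_Mac = 5.52184 yrs; D_mod = 5.35841 yrs; C = 35.36886.
Duration effect: -5.35841 × (+0.025) = -0.133960
Convexity effect: 0.5 × 35.36886 × (0.025)² = +0.0110528
ΔP/P ≈ -0.133960 + 0.0110528 = -0.122907 = -12.2907%.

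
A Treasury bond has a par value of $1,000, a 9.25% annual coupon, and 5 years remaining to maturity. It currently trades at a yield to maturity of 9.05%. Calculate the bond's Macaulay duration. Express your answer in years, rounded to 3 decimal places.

Periodic yield y = 0.0905. Discount each cash flow and weight by its year:
  t   CF        PV=CF/(1+0.0905)^t    t·PV
  1        92.50        84.8235        84.8235
  2        92.50        77.7840       155.5680
  3        92.50        71.3288       213.9863
  4        92.50        65.4092       261.6369
  5     1,092.50       708.4237     3,542.1186
  Σ                  1,007.7692     4,258.1334
Price P = Σ PV = 1,007.7692.
Macaulay duration = Σ(t·PV) / P = 4,258.1334 / 1,007.7692 = 4.22531 years.

4.225 years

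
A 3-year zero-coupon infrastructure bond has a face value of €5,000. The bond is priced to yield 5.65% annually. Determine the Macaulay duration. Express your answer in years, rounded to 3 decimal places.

A zero-coupon bond has a single cash flow at maturity, so its Macaulay duration equals its maturity: 3 years.

3.000 years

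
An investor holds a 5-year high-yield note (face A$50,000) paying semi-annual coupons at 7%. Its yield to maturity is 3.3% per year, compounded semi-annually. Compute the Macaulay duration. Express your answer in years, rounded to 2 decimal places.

4.37 years

Periodic yield y = 0.0165. Discount each cash flow and weight by its period:
  t   CF        PV=CF/(1+0.0165)^t    t·PV
  1     1,750.00     1,721.5937     1,721.5937
  2     1,750.00     1,693.6485     3,387.2970
  3     1,750.00     1,666.1569     4,998.4707
  4     1,750.00     1,639.1116     6,556.4463
  5     1,750.00     1,612.5052     8,062.5262
  6     1,750.00     1,586.3308     9,517.9847
  7     1,750.00     1,560.5812    10,924.0683
  8     1,750.00     1,535.2496    12,281.9966
  9     1,750.00     1,510.3291    13,592.9623
  10   51,750.00    43,937.6196   439,376.1959
  Σ                 58,463.1262   510,419.5416
Price P = Σ PV = 58,463.1262.
Macaulay duration = Σ(t·PV) / P = 510,419.5416 / 58,463.1262 = 8.73062 half-year periods.
In years: 8.73062 / 2 = 4.36531 years.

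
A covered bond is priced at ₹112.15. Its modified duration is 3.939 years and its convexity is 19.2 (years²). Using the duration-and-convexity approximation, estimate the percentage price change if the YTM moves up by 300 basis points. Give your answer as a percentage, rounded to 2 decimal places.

-10.95%

Duration effect: -D_mod·Δy = -3.939 × (+0.03) = -0.118170
Convexity effect: ½·C·(Δy)² = 0.5 × 19.2 × (0.03)² = +0.0086400
ΔP/P ≈ -0.118170 + 0.0086400 = -0.109530
= -10.9530%.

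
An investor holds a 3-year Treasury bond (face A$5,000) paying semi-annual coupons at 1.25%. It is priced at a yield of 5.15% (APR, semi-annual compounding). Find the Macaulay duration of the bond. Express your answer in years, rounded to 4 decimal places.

2.9505 years

Periodic yield y = 0.02575. Discount each cash flow and weight by its period:
  t   CF        PV=CF/(1+0.02575)^t    t·PV
  1        31.25        30.4655        30.4655
  2        31.25        29.7007        59.4014
  3        31.25        28.9551        86.8654
  4        31.25        28.2282       112.9130
  5        31.25        27.5196       137.5981
  6     5,031.25     4,319.4330    25,916.5981
  Σ                  4,464.3022    26,343.8415
Price P = Σ PV = 4,464.3022.
Macaulay duration = Σ(t·PV) / P = 26,343.8415 / 4,464.3022 = 5.90100 half-year periods.
In years: 5.90100 / 2 = 2.95050 years.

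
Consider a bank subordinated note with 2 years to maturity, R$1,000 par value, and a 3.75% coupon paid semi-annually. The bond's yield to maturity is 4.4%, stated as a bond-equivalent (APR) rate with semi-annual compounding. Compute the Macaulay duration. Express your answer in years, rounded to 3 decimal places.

1.945 years

Periodic yield y = 0.022. Discount each cash flow and weight by its period:
  t   CF        PV=CF/(1+0.022)^t    t·PV
  1        18.75        18.3464        18.3464
  2        18.75        17.9514        35.9029
  3        18.75        17.5650        52.6951
  4     1,018.75       933.8219     3,735.2875
  Σ                    987.6847     3,842.2318
Price P = Σ PV = 987.6847.
Macaulay duration = Σ(t·PV) / P = 3,842.2318 / 987.6847 = 3.89014 half-year periods.
In years: 3.89014 / 2 = 1.94507 years.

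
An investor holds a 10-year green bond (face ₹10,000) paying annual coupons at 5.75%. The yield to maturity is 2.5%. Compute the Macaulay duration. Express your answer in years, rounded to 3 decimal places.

Periodic yield y = 0.025. Discount each cash flow and weight by its year:
  t   CF        PV=CF/(1+0.025)^t    t·PV
  1       575.00       560.9756       560.9756
  2       575.00       547.2933     1,094.5866
  3       575.00       533.9447     1,601.8340
  4       575.00       520.9216     2,083.6865
  5       575.00       508.2162     2,541.0811
  6       575.00       495.8207     2,974.9242
  7       575.00       483.7275     3,386.0926
  8       575.00       471.9293     3,775.4342
  9       575.00       460.4188     4,143.7693
  10   10,575.00     8,261.1731    82,611.7310
  Σ                 12,844.4208   104,774.1149
Price P = Σ PV = 12,844.4208.
Macaulay duration = Σ(t·PV) / P = 104,774.1149 / 12,844.4208 = 8.15717 years.

8.157 years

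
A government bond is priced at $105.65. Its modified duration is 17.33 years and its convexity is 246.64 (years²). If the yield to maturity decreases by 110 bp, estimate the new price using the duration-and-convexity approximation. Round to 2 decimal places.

$127.37

Duration effect: -D_mod·Δy = -17.33 × (-0.011) = +0.190630
Convexity effect: ½·C·(Δy)² = 0.5 × 246.64 × (-0.011)² = +0.01492172
ΔP/P ≈ +0.190630 + 0.01492172 = +0.20555172
New price ≈ 105.65 × (1 + 0.20555172) = 127.366539218.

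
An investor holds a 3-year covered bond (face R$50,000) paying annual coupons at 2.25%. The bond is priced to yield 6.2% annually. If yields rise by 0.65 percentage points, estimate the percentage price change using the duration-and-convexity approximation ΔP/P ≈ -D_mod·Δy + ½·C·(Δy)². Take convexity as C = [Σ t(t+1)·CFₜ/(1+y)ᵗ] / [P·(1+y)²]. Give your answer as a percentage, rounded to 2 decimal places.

-1.77%

With y = 0.062:
  t   CF        PV=CF/(1+0.062)^t    t·PV        t(t+1)·PV
  1     1,125.00     1,059.3220     1,059.3220       2,118.6441
  2     1,125.00       997.4784     1,994.9567       5,984.8702
  3    51,125.00    42,683.4751   128,050.4254     512,201.7015
  Σ                 44,740.2755   131,104.7042     520,305.2158
P = 44,740.2755; D_Mac = 2.93035 yrs; D_mod = 2.75928 yrs; C = 10.31123.
Duration effect: -2.75928 × (+0.0065) = -0.017935
Convexity effect: 0.5 × 10.31123 × (0.0065)² = +0.0002178
ΔP/P ≈ -0.017935 + 0.0002178 = -0.017717 = -1.7717%.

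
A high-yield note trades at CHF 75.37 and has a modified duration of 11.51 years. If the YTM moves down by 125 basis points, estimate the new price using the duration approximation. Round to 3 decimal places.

Duration approximation: ΔP/P ≈ -D_mod · Δy = -11.51 × (-0.0125) = +0.143875.
New price ≈ 75.37 × (1 + 0.143875) = 86.21385875.

CHF 86.214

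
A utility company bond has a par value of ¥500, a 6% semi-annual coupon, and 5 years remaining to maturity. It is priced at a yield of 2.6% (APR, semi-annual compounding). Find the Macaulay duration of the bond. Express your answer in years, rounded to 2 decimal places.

Periodic yield y = 0.013. Discount each cash flow and weight by its period:
  t   CF        PV=CF/(1+0.013)^t    t·PV
  1        15.00        14.8075        14.8075
  2        15.00        14.6175        29.2350
  3        15.00        14.4299        43.2897
  4        15.00        14.2447        56.9788
  5        15.00        14.0619        70.3095
  6        15.00        13.8814        83.2887
  7        15.00        13.7033        95.9231
  8        15.00        13.5274       108.2195
  9        15.00        13.3538       120.1846
  10      515.00       452.5982     4,525.9815
  Σ                    579.2256     5,148.2178
Price P = Σ PV = 579.2256.
Macaulay duration = Σ(t·PV) / P = 5,148.2178 / 579.2256 = 8.88810 half-year periods.
In years: 8.88810 / 2 = 4.44405 years.

4.44 years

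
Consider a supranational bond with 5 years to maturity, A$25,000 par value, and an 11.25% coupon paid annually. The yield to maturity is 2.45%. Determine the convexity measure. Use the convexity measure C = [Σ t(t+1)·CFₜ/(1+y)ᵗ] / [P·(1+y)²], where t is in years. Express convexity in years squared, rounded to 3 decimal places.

With y = 0.0245:
  t   CF        PV=CF/(1+0.0245)^t    t·PV        t(t+1)·PV
  1     2,812.50     2,745.2416     2,745.2416       5,490.4832
  2     2,812.50     2,679.5916     5,359.1832      16,077.5495
  3     2,812.50     2,615.5116     7,846.5347      31,386.1387
  4     2,812.50     2,552.9639    10,211.8558      51,059.2788
  5    27,812.50    24,642.2418   123,211.2090     739,267.2538
  Σ                 35,235.5505   149,374.0241     843,280.7039
P = 35,235.5505.
Convexity = Σ t(t+1)·PV / [P·(1+y)²] = 843,280.7039 / (35,235.5505 × 1.049600) = 22.80170.

22.802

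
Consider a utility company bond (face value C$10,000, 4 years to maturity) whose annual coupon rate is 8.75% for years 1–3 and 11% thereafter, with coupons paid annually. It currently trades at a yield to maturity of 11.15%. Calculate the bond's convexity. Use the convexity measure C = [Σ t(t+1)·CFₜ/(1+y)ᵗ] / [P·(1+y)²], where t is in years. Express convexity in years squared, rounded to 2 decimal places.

With y = 0.1115:
  t   CF        PV=CF/(1+0.1115)^t    t·PV        t(t+1)·PV
  1       875.00       787.2245       787.2245       1,574.4489
  2       875.00       708.2541     1,416.5083       4,249.5248
  3       875.00       637.2057     1,911.6171       7,646.4684
  4    11,100.00     7,272.5231    29,090.0925     145,450.4624
  Σ                  9,405.2074    33,205.4423     158,920.9046
P = 9,405.2074.
Convexity = Σ t(t+1)·PV / [P·(1+y)²] = 158,920.9046 / (9,405.2074 × 1.235432) = 13.67709.

13.68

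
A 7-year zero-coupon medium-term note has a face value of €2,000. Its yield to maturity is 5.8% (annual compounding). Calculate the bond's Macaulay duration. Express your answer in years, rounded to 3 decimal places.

7.000 years

A zero-coupon bond has a single cash flow at maturity, so its Macaulay duration equals its maturity: 7 years.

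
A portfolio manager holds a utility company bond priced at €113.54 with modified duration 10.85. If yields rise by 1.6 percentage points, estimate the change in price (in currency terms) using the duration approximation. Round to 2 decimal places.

-€19.71

Duration approximation: ΔP/P ≈ -D_mod · Δy = -10.85 × (+0.016) = -0.173600.
ΔP ≈ 113.54 × (-0.173600) = -19.710544.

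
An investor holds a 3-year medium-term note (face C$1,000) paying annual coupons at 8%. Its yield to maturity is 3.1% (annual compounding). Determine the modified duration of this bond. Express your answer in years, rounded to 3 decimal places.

Periodic yield y = 0.031. First find Macaulay duration:
  t   CF        PV=CF/(1+0.031)^t    t·PV
  1        80.00        77.5946        77.5946
  2        80.00        75.2615       150.5229
  3     1,080.00       985.4799     2,956.4396
  Σ                  1,138.3359     3,184.5571
P = 1,138.3359; Macaulay duration = 3,184.5571 / 1,138.3359 = 2.79755 years.
Modified duration = D_Mac / (1 + y) = 2.79755 / 1.031 = 2.71344 years.

2.713 years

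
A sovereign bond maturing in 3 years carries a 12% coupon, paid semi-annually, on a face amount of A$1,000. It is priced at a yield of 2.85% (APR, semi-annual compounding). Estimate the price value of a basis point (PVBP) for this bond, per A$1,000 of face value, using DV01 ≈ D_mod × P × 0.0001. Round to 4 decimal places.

Periodic yield y = 0.01425.
  t   CF        PV=CF/(1+0.01425)^t    t·PV
  1        60.00        59.1570        59.1570
  2        60.00        58.3259       116.6517
  3        60.00        57.5064       172.5192
  4        60.00        56.6984       226.7938
  5        60.00        55.9018       279.5092
  6     1,060.00       973.7238     5,842.3426
  Σ                  1,261.3133     6,696.9736
P = 1,261.3133; D_Mac = 5.30952 half-year periods = 2.65476 yrs; D_mod = 2.61746 yrs.
DV01 ≈ 2.61746 × 1,261.3133 × 0.0001 = 0.330144.

A$0.3301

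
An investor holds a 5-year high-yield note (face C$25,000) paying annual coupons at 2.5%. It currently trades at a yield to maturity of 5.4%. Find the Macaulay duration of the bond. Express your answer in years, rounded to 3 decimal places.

Periodic yield y = 0.054. Discount each cash flow and weight by its year:
  t   CF        PV=CF/(1+0.054)^t    t·PV
  1       625.00       592.9791       592.9791
  2       625.00       562.5988     1,125.1976
  3       625.00       533.7749     1,601.3248
  4       625.00       506.4278     2,025.7114
  5    25,625.00    19,699.7548    98,498.7738
  Σ                 21,895.5355   103,843.9867
Price P = Σ PV = 21,895.5355.
Macaulay duration = Σ(t·PV) / P = 103,843.9867 / 21,895.5355 = 4.74270 years.

4.743 years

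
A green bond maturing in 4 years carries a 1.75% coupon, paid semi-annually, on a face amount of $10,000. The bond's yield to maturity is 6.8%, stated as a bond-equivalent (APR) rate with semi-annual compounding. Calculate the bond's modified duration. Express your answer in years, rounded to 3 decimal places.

Periodic yield y = 0.034. First find Macaulay duration:
  t   CF        PV=CF/(1+0.034)^t    t·PV
  1        87.50        84.6228        84.6228
  2        87.50        81.8403       163.6805
  3        87.50        79.1492       237.4475
  4        87.50        76.5466       306.1864
  5        87.50        74.0296       370.1480
  6        87.50        71.5954       429.5721
  7        87.50        69.2412       484.6881
  8    10,087.50     7,720.0344    61,760.2755
  Σ                  8,257.0594    63,836.6209
P = 8,257.0594; Macaulay duration = 63,836.6209 / 8,257.0594 = 7.73116 half-year periods = 3.86558 years.
Modified duration = D_Mac / (1 + y) = 3.86558 / 1.034 = 3.73847 years.

3.738 years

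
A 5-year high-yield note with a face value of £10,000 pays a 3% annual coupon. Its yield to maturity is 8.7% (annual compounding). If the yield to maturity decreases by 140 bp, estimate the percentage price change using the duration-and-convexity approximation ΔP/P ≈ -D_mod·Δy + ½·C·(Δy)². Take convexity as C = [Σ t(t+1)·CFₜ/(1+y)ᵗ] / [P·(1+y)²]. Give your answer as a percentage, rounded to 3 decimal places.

+6.244%

With y = 0.087:
  t   CF        PV=CF/(1+0.087)^t    t·PV        t(t+1)·PV
  1       300.00       275.9890       275.9890         551.9779
  2       300.00       253.8997       507.7994       1,523.3981
  3       300.00       233.5784       700.7351       2,802.9404
  4       300.00       214.8835       859.5340       4,297.6701
  5    10,300.00     6,787.1821    33,935.9107     203,615.4643
  Σ                  7,765.5327    36,279.9682     212,791.4509
P = 7,765.5327; D_Mac = 4.67192 yrs; D_mod = 4.29800 yrs; C = 23.19123.
Duration effect: -4.29800 × (-0.014) = +0.060172
Convexity effect: 0.5 × 23.19123 × (-0.014)² = +0.0022727
ΔP/P ≈ +0.060172 + 0.0022727 = +0.062445 = +6.2445%.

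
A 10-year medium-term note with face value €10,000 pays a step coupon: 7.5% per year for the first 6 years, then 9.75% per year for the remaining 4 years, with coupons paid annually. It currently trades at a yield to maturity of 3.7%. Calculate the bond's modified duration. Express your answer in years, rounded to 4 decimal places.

Periodic yield y = 0.037. First find Macaulay duration:
  t   CF        PV=CF/(1+0.037)^t    t·PV
  1       750.00       723.2401       723.2401
  2       750.00       697.4350     1,394.8700
  3       750.00       672.5506     2,017.6519
  4       750.00       648.5541     2,594.2166
  5       750.00       625.4138     3,127.0692
  6       750.00       603.0992     3,618.5950
  7       975.00       756.0549     5,292.3842
  8       975.00       729.0790     5,832.6317
  9       975.00       703.0655     6,327.5898
  10   10,975.00     7,631.6240    76,316.2400
  Σ                 13,790.1163   107,244.4884
P = 13,790.1163; Macaulay duration = 107,244.4884 / 13,790.1163 = 7.77691 years.
Modified duration = D_Mac / (1 + y) = 7.77691 / 1.037 = 7.49943 years.

7.4994 years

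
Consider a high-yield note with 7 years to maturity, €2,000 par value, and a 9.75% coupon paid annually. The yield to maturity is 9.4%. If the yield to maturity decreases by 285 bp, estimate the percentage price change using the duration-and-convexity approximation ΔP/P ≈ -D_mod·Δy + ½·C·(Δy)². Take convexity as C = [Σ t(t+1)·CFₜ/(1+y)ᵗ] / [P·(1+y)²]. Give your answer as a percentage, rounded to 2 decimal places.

+15.41%

With y = 0.094:
  t   CF        PV=CF/(1+0.094)^t    t·PV        t(t+1)·PV
  1       195.00       178.2450       178.2450         356.4899
  2       195.00       162.9296       325.8592         977.5775
  3       195.00       148.9302       446.7905       1,787.1619
  4       195.00       136.1336       544.5344       2,722.6720
  5       195.00       124.4366       622.1828       3,733.0968
  6       195.00       113.7446       682.4674       4,777.2720
  7     2,195.00     1,170.3433     8,192.4031      65,539.2244
  Σ                  2,034.7627    10,992.4823      79,893.4946
P = 2,034.7627; D_Mac = 5.40234 yrs; D_mod = 4.93815 yrs; C = 32.80673.
Duration effect: -4.93815 × (-0.0285) = +0.140737
Convexity effect: 0.5 × 32.80673 × (-0.0285)² = +0.0133236
ΔP/P ≈ +0.140737 + 0.0133236 = +0.154061 = +15.4061%.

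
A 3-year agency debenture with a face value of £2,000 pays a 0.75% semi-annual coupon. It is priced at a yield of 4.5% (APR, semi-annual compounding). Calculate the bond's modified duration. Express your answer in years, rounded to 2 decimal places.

Periodic yield y = 0.0225. First find Macaulay duration:
  t   CF        PV=CF/(1+0.0225)^t    t·PV
  1         7.50         7.3350         7.3350
  2         7.50         7.1736        14.3471
  3         7.50         7.0157        21.0471
  4         7.50         6.8613        27.4453
  5         7.50         6.7103        33.5517
  6     2,007.50     1,756.6112    10,539.6674
  Σ                  1,791.7071    10,643.3936
P = 1,791.7071; Macaulay duration = 10,643.3936 / 1,791.7071 = 5.94036 half-year periods = 2.97018 years.
Modified duration = D_Mac / (1 + y) = 2.97018 / 1.0225 = 2.90482 years.

2.90 years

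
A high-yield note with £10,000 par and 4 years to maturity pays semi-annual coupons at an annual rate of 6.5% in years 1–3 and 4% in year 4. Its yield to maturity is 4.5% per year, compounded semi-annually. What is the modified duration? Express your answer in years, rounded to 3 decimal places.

3.521 years

Periodic yield y = 0.0225. First find Macaulay duration:
  t   CF        PV=CF/(1+0.0225)^t    t·PV
  1       325.00       317.8484       317.8484
  2       325.00       310.8542       621.7084
  3       325.00       304.0139       912.0416
  4       325.00       297.3241     1,189.2963
  5       325.00       290.7815     1,453.9075
  6       325.00       284.3829     1,706.2973
  7       200.00       171.1539     1,198.0772
  8    10,200.00     8,536.7711    68,294.1691
  Σ                 10,513.1300    75,693.3459
P = 10,513.1300; Macaulay duration = 75,693.3459 / 10,513.1300 = 7.19989 half-year periods = 3.59994 years.
Modified duration = D_Mac / (1 + y) = 3.59994 / 1.0225 = 3.52073 years.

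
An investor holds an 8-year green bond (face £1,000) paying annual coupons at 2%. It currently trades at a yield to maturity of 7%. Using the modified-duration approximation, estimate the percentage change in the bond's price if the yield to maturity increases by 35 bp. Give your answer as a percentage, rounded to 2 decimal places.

Periodic yield y = 0.07. Modified duration first:
  t   CF        PV=CF/(1+0.07)^t    t·PV
  1        20.00        18.6916        18.6916
  2        20.00        17.4688        34.9375
  3        20.00        16.3260        48.9779
  4        20.00        15.2579        61.0316
  5        20.00        14.2597        71.2986
  6        20.00        13.3268        79.9611
  7        20.00        12.4550        87.1850
  8     1,020.00       593.6493     4,749.1943
  Σ                    701.4351     5,151.2776
P = 701.4351; D_Mac = 7.34391 yrs; D_mod = 7.34391/(1+0.07) = 6.86347 yrs.
ΔP/P ≈ -D_mod · Δy = -6.86347 × (+0.0035) = -0.024022 = -2.4022%.

-2.40%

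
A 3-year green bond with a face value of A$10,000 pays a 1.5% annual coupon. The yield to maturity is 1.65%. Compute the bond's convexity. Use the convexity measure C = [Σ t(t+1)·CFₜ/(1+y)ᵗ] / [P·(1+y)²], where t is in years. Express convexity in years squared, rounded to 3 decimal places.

11.385

With y = 0.0165:
  t   CF        PV=CF/(1+0.0165)^t    t·PV        t(t+1)·PV
  1       150.00       147.5652       147.5652         295.1303
  2       150.00       145.1699       290.3397         871.0192
  3    10,150.00     9,663.7101    28,991.1303     115,964.5212
  Σ                  9,956.4452    29,429.0352     117,130.6708
P = 9,956.4452.
Convexity = Σ t(t+1)·PV / [P·(1+y)²] = 117,130.6708 / (9,956.4452 × 1.033272) = 11.38549.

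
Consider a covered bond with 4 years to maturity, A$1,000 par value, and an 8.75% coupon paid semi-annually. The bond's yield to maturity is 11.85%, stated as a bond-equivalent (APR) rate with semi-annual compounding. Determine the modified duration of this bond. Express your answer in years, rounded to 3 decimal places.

3.235 years

Periodic yield y = 0.05925. First find Macaulay duration:
  t   CF        PV=CF/(1+0.05925)^t    t·PV
  1        43.75        41.3028        41.3028
  2        43.75        38.9925        77.9850
  3        43.75        36.8114       110.4343
  4        43.75        34.7523       139.0094
  5        43.75        32.8084       164.0422
  6        43.75        30.9733       185.8397
  7        43.75        29.2408       204.6854
  8     1,043.75       658.5803     5,268.6421
  Σ                    903.4618     6,191.9408
P = 903.4618; Macaulay duration = 6,191.9408 / 903.4618 = 6.85357 half-year periods = 3.42679 years.
Modified duration = D_Mac / (1 + y) = 3.42679 / 1.05925 = 3.23511 years.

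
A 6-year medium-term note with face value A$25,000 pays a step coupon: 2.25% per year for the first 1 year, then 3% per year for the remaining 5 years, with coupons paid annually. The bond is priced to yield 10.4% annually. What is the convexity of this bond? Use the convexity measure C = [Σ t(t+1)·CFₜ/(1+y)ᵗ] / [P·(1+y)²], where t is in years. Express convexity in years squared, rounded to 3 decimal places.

30.770

With y = 0.104:
  t   CF        PV=CF/(1+0.104)^t    t·PV        t(t+1)·PV
  1       562.50       509.5109       509.5109       1,019.0217
  2       750.00       615.3513     1,230.7026       3,692.1078
  3       750.00       557.3834     1,672.1502       6,688.6010
  4       750.00       504.8763     2,019.5051      10,097.5257
  5       750.00       457.3155     2,286.5774      13,719.4642
  6    25,750.00    14,222.0694    85,332.4163     597,326.9141
  Σ                 16,866.5067    93,050.8625     632,543.6344
P = 16,866.5067.
Convexity = Σ t(t+1)·PV / [P·(1+y)²] = 632,543.6344 / (16,866.5067 × 1.218816) = 30.76998.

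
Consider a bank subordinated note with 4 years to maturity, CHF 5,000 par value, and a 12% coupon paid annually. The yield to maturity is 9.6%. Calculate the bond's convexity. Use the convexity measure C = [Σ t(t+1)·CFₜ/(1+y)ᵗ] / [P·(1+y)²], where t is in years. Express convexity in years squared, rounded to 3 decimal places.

13.481

With y = 0.096:
  t   CF        PV=CF/(1+0.096)^t    t·PV        t(t+1)·PV
  1       600.00       547.4453       547.4453       1,094.8905
  2       600.00       499.4938       998.9877       2,996.9631
  3       600.00       455.7426     1,367.2277       5,468.9107
  4     5,600.00     3,881.0194    15,524.0775      77,620.3874
  Σ                  5,383.7010    18,437.7381      87,181.1517
P = 5,383.7010.
Convexity = Σ t(t+1)·PV / [P·(1+y)²] = 87,181.1517 / (5,383.7010 × 1.201216) = 13.48095.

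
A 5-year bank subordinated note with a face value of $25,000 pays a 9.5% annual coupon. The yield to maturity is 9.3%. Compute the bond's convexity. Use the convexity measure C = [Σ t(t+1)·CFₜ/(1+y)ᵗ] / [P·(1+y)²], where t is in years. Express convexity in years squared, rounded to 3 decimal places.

19.864

With y = 0.093:
  t   CF        PV=CF/(1+0.093)^t    t·PV        t(t+1)·PV
  1     2,375.00     2,172.9186     2,172.9186       4,345.8371
  2     2,375.00     1,988.0316     3,976.0633      11,928.1898
  3     2,375.00     1,818.8761     5,456.6284      21,826.5138
  4     2,375.00     1,664.1136     6,656.4543      33,282.2717
  5    27,375.00    17,549.0382    87,745.1908     526,471.1445
  Σ                 25,192.9781   106,007.2554     597,853.9569
P = 25,192.9781.
Convexity = Σ t(t+1)·PV / [P·(1+y)²] = 597,853.9569 / (25,192.9781 × 1.194649) = 19.86439.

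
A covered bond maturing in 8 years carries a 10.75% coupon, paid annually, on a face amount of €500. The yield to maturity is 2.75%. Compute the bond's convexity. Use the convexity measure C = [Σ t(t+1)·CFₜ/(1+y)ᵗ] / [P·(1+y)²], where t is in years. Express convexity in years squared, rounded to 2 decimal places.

48.19

With y = 0.0275:
  t   CF        PV=CF/(1+0.0275)^t    t·PV        t(t+1)·PV
  1        53.75        52.3114        52.3114         104.6229
  2        53.75        50.9114       101.8227         305.4682
  3        53.75        49.5488       148.6463         594.5854
  4        53.75        48.2227       192.8906         964.4532
  5        53.75        46.9320       234.6601       1,407.9608
  6        53.75        45.6759       274.0556       1,918.3894
  7        53.75        44.4535       311.1743       2,489.3942
  8       553.75       445.7169     3,565.7351      32,091.6163
  Σ                    783.7726     4,881.2964      39,876.4905
P = 783.7726.
Convexity = Σ t(t+1)·PV / [P·(1+y)²] = 39,876.4905 / (783.7726 × 1.055756) = 48.19070.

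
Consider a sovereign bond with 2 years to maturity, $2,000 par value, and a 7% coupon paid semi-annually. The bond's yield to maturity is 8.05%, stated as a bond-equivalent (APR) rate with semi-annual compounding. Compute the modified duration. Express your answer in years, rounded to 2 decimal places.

1.83 years

Periodic yield y = 0.04025. First find Macaulay duration:
  t   CF        PV=CF/(1+0.04025)^t    t·PV
  1        70.00        67.2915        67.2915
  2        70.00        64.6878       129.3757
  3        70.00        62.1849       186.5547
  4     2,070.00     1,767.7443     7,070.9772
  Σ                  1,961.9085     7,454.1991
P = 1,961.9085; Macaulay duration = 7,454.1991 / 1,961.9085 = 3.79946 half-year periods = 1.89973 years.
Modified duration = D_Mac / (1 + y) = 1.89973 / 1.04025 = 1.82623 years.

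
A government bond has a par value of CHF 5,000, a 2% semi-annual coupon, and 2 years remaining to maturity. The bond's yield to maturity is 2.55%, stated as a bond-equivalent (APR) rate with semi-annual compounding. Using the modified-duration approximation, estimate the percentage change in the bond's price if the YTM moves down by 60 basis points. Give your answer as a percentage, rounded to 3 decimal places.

Periodic yield y = 0.01275. Modified duration first:
  t   CF        PV=CF/(1+0.01275)^t    t·PV
  1        50.00        49.3705        49.3705
  2        50.00        48.7490        97.4980
  3        50.00        48.1353       144.4058
  4     5,050.00     4,800.4546    19,201.8186
  Σ                  4,946.7094    19,493.0928
P = 4,946.7094; D_Mac = 3.94062 half-year periods = 1.97031 yrs; D_mod = 1.97031/(1+0.01275) = 1.94550 yrs.
ΔP/P ≈ -D_mod · Δy = -1.94550 × (-0.006) = +0.011673 = +1.1673%.

+1.167%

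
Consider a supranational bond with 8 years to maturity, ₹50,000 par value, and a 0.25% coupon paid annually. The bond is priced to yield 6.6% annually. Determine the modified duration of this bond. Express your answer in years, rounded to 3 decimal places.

Periodic yield y = 0.066. First find Macaulay duration:
  t   CF        PV=CF/(1+0.066)^t    t·PV
  1       125.00       117.2608       117.2608
  2       125.00       110.0007       220.0015
  3       125.00       103.1902       309.5706
  4       125.00        96.8013       387.2052
  5       125.00        90.8080       454.0399
  6       125.00        85.1857       511.1143
  7       125.00        79.9116       559.3809
  8    50,125.00    30,060.5379   240,484.3035
  Σ                 30,743.6962   243,042.8766
P = 30,743.6962; Macaulay duration = 243,042.8766 / 30,743.6962 = 7.90545 years.
Modified duration = D_Mac / (1 + y) = 7.90545 / 1.066 = 7.41600 years.

7.416 years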